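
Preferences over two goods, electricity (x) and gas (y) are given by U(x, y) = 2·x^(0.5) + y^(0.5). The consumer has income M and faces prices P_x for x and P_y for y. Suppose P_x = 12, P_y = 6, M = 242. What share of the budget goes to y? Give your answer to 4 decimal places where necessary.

MU_x ∝ 2·x^(-0.5), MU_y ∝ y^(-0.5), so MRS = 2·(y/x)^(0.5) = P_x/P_y.
Hence y/x = ((1/2)·P_x/P_y)^(1/(0.5)), i.e. raised to the 2 power.
Substitute y = (y/x)·x into the budget: x* = M/(P_x + P_y·(y/x)).
Numerically y/x = 1, so x* = 242/(12 + 6·1) = 13.4444 and y* = 1·13.4444 = 13.4444.
Expenditure on y: 6·13.4444 = 80.6667; share = 0.3333.

share on y = 0.3333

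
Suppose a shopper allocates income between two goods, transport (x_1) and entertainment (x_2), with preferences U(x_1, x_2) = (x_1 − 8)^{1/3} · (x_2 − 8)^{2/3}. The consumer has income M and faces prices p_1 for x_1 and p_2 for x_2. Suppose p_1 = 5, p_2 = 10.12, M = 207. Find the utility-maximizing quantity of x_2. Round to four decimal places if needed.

This is Cobb-Douglas in (x_1−8, x_2−8): tangency gives 1/3·p_2·(x_2−8) = 2/3·p_1·(x_1−8).
After buying the subsistence bundle (8, 8), a share 1/3 of the remaining income goes to x_1: x_1* = 8 + 1/3·(M − 8p_1 − 8p_2)/p_1.
Discretionary income = 207 − 8·5 − 8·10.12 = 86.04; x_2* = 8 + 2/3·86.04/10.12 = 13.668.

x_2* = 13.668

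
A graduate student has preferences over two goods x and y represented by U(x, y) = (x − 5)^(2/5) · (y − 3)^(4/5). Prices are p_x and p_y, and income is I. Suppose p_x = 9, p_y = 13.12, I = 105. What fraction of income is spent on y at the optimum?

MRS = (1/2)·(y−3)/(x−5). Tangency with p_x/p_y gives y−3 = 2·(p_x/p_y)·(x−5).
Substituting into the budget: x* = 5 + 1/3·(I − 5·p_x − 3·p_y)/p_x, and y* = 3 + 2/3·(…)/p_y.
Discretionary income = 105 − 5·9 − 3·13.12 = 20.64; x* = 5 + 1/3·20.64/9 = 5.7644; y* = 3 + 2/3·20.64/13.12 = 4.0488.
Expenditure on y: 13.12·4.0488 = 53.12; share = 0.5059.

share on y = 0.5059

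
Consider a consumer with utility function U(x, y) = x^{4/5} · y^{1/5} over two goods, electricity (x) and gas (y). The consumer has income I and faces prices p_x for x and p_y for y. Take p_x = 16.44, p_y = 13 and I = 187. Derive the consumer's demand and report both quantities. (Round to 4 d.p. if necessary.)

x* = 9.0998, y* = 2.8769

Tangency: MRS = 4·y/x = p_x/p_y.
Rearranging, p_y·y = (1/4)·p_x·x. Substituting into the budget gives p_x·x·(1 + (1/4)) = I.
Demand: x*(p_x,p_y,I) = 0.8·I/p_x and y* = 0.2·I/p_y.
At p_x=16.44, p_y=13, I=187: x* = 0.8·187/16.44 = 9.0998, y* = 2.8769.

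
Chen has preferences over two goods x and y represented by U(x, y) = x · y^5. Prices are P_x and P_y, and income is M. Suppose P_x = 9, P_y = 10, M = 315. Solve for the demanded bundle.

x* = 5.8333, y* = 26.25

MU_x/MU_y = (y)/(5·x); tangency sets this equal to P_x/P_y.
Rearranging, P_y·y = 5·P_x·x. Substituting into the budget gives P_x·x·(1 + 5) = M.
Demand: x*(P_x,P_y,M) = 1/6·M/P_x and y* = 5/6·M/P_y.
At P_x=9, P_y=10, M=315: x* = 1/6·315/9 = 5.8333, y* = 26.25.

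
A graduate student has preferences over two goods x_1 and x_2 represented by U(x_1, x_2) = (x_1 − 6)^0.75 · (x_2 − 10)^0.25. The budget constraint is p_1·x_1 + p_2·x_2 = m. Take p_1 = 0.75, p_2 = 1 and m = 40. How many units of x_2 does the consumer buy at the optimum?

MRS = 3·(x_2−10)/(x_1−6). Tangency with p_1/p_2 gives x_2−10 = (1/3)·(p_1/p_2)·(x_1−6).
Substituting into the budget: x_1* = 6 + 0.75·(m − 6·p_1 − 10·p_2)/p_1, and x_2* = 10 + 0.25·(…)/p_2.
Discretionary income = 40 − 6·0.75 − 10·1 = 25.5; x_2* = 10 + 0.25·25.5/1 = 16.375.

x_2* = 16.375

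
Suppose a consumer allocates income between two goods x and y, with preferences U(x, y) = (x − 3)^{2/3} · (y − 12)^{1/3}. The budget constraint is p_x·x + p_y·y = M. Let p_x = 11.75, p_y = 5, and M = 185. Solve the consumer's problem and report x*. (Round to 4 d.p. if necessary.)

x* = 8.0922

Let x' = x−3, y' = y−12. MRS = 2·y'/x' = p_x/p_y.
Substituting into the budget: x* = 3 + 2/3·(M − 3·p_x − 12·p_y)/p_x, and y* = 12 + 1/3·(…)/p_y.
Discretionary income = 185 − 3·11.75 − 12·5 = 89.75; x* = 3 + 2/3·89.75/11.75 = 8.0922.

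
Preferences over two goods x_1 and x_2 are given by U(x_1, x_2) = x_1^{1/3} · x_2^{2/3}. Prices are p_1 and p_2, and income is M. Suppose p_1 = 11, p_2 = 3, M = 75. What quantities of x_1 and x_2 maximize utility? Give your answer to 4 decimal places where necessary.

The MRS is (1/2)·x_2/x_1. Set MRS = p_1/p_2.
Rearranging, p_2·x_2 = 2·p_1·x_1. Substituting into the budget gives p_1·x_1·(1 + 2) = M.
Demand: x_1*(p_1,p_2,M) = 1/3·M/p_1 and x_2* = 2/3·M/p_2.
At p_1=11, p_2=3, M=75: x_1* = 1/3·75/11 = 2.2727, x_2* = 16.6667.

x_1* = 2.2727, x_2* = 16.6667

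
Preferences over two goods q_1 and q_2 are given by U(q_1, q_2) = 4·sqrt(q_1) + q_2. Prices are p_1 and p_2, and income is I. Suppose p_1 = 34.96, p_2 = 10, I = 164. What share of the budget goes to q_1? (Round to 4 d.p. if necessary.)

share on q_1 = 0.0698

Set MRS = p_1/p_2: 2·q_1^(−1/2) = p_1/p_2.
Solve: √q_1 = 2·p_2/p_1, so q_1*(p_1,p_2) = (2·p_2/p_1)², and q_2* = (I − p_1·q_1*)/p_2.
Plugging in: q_1* = (2·10/34.96)² = 0.3273, q_2* = 15.2558.
Expenditure on q_1: 34.96·0.3273 = 11.4416; share = 0.0698.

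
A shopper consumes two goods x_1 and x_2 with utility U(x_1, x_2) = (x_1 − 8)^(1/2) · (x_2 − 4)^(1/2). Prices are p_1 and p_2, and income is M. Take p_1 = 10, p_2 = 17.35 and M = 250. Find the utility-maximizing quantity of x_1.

x_1* = 13.03

This is Cobb-Douglas in (x_1−8, x_2−4): tangency gives 0.5·p_2·(x_2−4) = 0.5·p_1·(x_1−8).
Substituting into the budget: x_1* = 8 + 0.5·(M − 8·p_1 − 4·p_2)/p_1, and x_2* = 4 + 0.5·(…)/p_2.
Discretionary income = 250 − 8·10 − 4·17.35 = 100.6; x_1* = 8 + 0.5·100.6/10 = 13.03.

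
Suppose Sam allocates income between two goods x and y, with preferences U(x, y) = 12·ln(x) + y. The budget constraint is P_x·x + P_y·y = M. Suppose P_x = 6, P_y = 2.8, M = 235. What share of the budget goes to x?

share on x = 0.143

So x*(P_x,P_y) = 12·P_y/P_x, independent of income; and y* = (M − 12·P_y)/P_y.
At the given prices: x* = 12·2.8/6 = 5.6, and y* = 71.9286.
Expenditure on x: 6·5.6 = 33.6; share = 0.143.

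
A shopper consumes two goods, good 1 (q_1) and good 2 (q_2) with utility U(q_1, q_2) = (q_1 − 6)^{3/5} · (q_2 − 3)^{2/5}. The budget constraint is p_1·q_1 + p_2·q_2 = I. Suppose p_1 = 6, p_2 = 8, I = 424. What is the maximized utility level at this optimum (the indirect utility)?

MRS = (3/2)·(q_2−3)/(q_1−6). Tangency with p_1/p_2 gives q_2−3 = (2/3)·(p_1/p_2)·(q_1−6).
Substituting into the budget: q_1* = 6 + 0.6·(I − 6·p_1 − 3·p_2)/p_1, and q_2* = 3 + 0.4·(…)/p_2.
Discretionary income = 424 − 6·6 − 3·8 = 364; q_1* = 6 + 0.6·364/6 = 42.4; q_2* = 3 + 0.4·364/8 = 21.2.
Utility at the optimum: U(42.4, 21.2) = 27.586.

V = 27.586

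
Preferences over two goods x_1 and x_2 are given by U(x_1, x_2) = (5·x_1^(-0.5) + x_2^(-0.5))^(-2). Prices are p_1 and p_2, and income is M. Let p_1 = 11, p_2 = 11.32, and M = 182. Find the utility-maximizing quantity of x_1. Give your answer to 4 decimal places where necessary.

Substitute x_2 = (x_2/x_1)·x_1 into the budget: x_1* = M/(p_1 + p_2·(x_2/x_1)).
Numerically x_2/x_1 = 0.335519, so x_1* = 182/(11 + 11.32·0.335519) = 12.2989.

x_1* = 12.2989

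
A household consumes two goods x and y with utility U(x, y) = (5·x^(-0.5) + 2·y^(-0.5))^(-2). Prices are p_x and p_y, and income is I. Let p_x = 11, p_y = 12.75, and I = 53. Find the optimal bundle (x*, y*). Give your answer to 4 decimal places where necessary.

With the ratio pinned down, the budget gives x* = I/(p_x + p_y·(y/x)) and y* = (y/x)·x*.
Numerically y/x = 0.491996, so x* = 53/(11 + 12.75·0.491996) = 3.0684 and y* = 0.491996·3.0684 = 1.5096.

x* = 3.0684, y* = 1.5096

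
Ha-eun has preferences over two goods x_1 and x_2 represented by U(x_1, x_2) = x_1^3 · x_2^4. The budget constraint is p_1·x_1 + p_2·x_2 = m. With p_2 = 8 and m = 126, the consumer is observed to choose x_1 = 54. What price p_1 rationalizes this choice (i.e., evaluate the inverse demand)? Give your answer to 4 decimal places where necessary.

MU_x_1/MU_x_2 = (3·x_2)/(4·x_1); tangency sets this equal to p_1/p_2.
So 3·p_2·x_2 = 4·p_1·x_1; combined with the budget, a share 3/7 of income goes to x_1.
Demand: x_1*(p_1,p_2,m) = 3/7·m/p_1 and x_2* = 4/7·m/p_2.
Set x_1* = 54 in the demand function and solve for p_1: p_1 = 1.

p_1 = 1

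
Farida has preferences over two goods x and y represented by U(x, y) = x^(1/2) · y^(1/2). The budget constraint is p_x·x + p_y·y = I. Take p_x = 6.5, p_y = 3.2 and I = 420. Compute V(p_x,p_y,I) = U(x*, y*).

V = 46.0455

Tangency: MRS = y/x = p_x/p_y.
So 0.5·p_y·y = 0.5·p_x·x; combined with the budget, a share 0.5 of income goes to x.
Demand: x*(p_x,p_y,I) = 0.5·I/p_x and y* = 0.5·I/p_y.
At p_x=6.5, p_y=3.2, I=420: x* = 0.5·420/6.5 = 32.3077, y* = 65.625.
Utility at the optimum: U(32.3077, 65.625) = 46.0455.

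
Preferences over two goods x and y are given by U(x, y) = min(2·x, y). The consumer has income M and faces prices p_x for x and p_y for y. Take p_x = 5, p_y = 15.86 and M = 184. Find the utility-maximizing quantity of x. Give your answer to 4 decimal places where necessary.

Demand: x*(p_x,p_y,M) = M/(p_x + 2·p_y), y* = 2·M/(p_x + 2·p_y).
Here 5 + 2·15.86 = 36.72, giving x* = 5.0109.

x* = 5.0109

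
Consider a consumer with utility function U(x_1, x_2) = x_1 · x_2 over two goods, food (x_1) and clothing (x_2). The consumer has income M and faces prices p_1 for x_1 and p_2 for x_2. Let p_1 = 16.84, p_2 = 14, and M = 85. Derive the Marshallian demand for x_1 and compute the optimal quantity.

Tangency: MRS = x_2/x_1 = p_1/p_2.
Rearranging, p_2·x_2 = p_1·x_1. Substituting into the budget gives p_1·x_1·(1 + 1) = M.
Demand: x_1*(p_1,p_2,M) = 0.5·M/p_1 and x_2* = 0.5·M/p_2.
At p_1=16.84, p_2=14, M=85: x_1* = 0.5·85/16.84 = 2.5238.

x_1* = 2.5238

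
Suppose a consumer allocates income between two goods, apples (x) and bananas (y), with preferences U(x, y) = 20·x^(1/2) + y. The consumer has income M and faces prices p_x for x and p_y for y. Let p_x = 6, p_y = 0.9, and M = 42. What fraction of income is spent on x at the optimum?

share on x = 0.3214

Set MRS = p_x/p_y: 10·x^(−1/2) = p_x/p_y.
Solve: √x = 10·p_y/p_x, so x*(p_x,p_y) = (10·p_y/p_x)², and y* = (M − p_x·x*)/p_y.
Plugging in: x* = (10·0.9/6)² = 2.25, y* = 31.6667.
Expenditure on x: 6·2.25 = 13.5; share = 0.3214.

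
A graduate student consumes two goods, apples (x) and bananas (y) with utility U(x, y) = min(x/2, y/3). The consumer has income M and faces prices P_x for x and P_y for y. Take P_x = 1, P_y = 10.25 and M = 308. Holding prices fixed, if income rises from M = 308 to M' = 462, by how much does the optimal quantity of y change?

Δy* = 14.1069

Here 2·1 + 3·10.25 = 32.75, giving y* = 28.2137.
At M' = 462: y* = 42.3206. Change: 42.3206 − 28.2137 = 14.1069.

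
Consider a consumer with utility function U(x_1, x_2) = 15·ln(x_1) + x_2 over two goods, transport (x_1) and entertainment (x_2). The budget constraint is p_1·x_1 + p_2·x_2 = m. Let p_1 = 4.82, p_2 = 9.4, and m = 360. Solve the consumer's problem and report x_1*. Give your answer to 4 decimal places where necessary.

x_1* = 29.2531

Set MRS = p_1/p_2: (15/x_1)/1 = p_1/p_2.
So x_1*(p_1,p_2) = 15·p_2/p_1, independent of income; and x_2* = (m − 15·p_2)/p_2.
At the given prices: x_1* = 15·9.4/4.82 = 29.2531.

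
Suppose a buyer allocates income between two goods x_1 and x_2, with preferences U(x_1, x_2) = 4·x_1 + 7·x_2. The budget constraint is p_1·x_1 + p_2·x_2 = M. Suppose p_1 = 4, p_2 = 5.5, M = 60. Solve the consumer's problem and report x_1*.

Perfect substitutes: compare marginal utility per dollar. 4/p_1 vs 7/p_2 → 1 vs 1.2727.
x_2 gives more utility per dollar, so spend all income on x_2: x_2* = M/p_2, x_1* = 0.
Numerically: x_1* = 0, x_2* = 10.9091.

x_1* = 0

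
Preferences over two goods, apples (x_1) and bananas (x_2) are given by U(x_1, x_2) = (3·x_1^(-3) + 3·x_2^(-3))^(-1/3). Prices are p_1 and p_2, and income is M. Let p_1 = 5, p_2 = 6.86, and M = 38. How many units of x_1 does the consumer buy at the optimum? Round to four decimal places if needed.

From the CES first-order condition, (x_2/x_1)^(4) = p_1/p_2.
Hence x_2/x_1 = (p_1/p_2)^(1/(4)), i.e. raised to the 0.25 power.
Substitute x_2 = (x_2/x_1)·x_1 into the budget: x_1* = M/(p_1 + p_2·(x_2/x_1)).
Numerically x_2/x_1 = 0.923978, so x_1* = 38/(5 + 6.86·0.923978) = 3.3514.

x_1* = 3.3514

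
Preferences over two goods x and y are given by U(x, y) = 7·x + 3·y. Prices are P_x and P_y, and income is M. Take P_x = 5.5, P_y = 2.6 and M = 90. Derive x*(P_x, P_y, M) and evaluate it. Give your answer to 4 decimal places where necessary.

Perfect substitutes: compare marginal utility per dollar. 7/P_x vs 3/P_y → 1.2727 vs 1.1538.
x gives more utility per dollar, so spend all income on x: x* = M/P_x, y* = 0.
Numerically: x* = 16.3636, y* = 0.

x* = 16.3636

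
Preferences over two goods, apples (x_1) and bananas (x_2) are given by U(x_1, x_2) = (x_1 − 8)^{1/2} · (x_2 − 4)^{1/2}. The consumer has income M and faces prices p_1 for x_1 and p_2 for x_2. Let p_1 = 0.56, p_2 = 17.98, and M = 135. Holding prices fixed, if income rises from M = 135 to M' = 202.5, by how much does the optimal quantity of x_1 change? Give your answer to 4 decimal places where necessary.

MRS = (x_2−4)/(x_1−8). Tangency with p_1/p_2 gives x_2−4 = (p_1/p_2)·(x_1−8).
After buying the subsistence bundle (8, 4), a share 0.5 of the remaining income goes to x_1: x_1* = 8 + 0.5·(M − 8p_1 − 4p_2)/p_1.
Discretionary income = 135 − 8·0.56 − 4·17.98 = 58.6; x_1* = 8 + 0.5·58.6/0.56 = 60.3214.
At M' = 202.5: x_1* = 120.5893. Change: 120.5893 − 60.3214 = 60.2679.

Δx_1* = 60.2679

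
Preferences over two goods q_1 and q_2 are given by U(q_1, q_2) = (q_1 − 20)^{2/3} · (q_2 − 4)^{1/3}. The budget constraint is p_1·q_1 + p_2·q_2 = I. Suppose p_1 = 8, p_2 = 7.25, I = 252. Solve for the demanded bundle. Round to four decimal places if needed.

q_1* = 25.25, q_2* = 6.8966

Let q_1' = q_1−20, q_2' = q_2−4. MRS = 2·q_2'/q_1' = p_1/p_2.
After buying the subsistence bundle (20, 4), a share 2/3 of the remaining income goes to q_1: q_1* = 20 + 2/3·(I − 20p_1 − 4p_2)/p_1.
Discretionary income = 252 − 20·8 − 4·7.25 = 63; q_1* = 20 + 2/3·63/8 = 25.25; q_2* = 4 + 1/3·63/7.25 = 6.8966.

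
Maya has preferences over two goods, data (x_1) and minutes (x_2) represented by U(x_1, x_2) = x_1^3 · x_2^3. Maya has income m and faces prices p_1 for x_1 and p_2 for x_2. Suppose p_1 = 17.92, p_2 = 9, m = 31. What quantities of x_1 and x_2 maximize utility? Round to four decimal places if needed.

Demand: x_1*(p_1,p_2,m) = 0.5·m/p_1 and x_2* = 0.5·m/p_2.
At p_1=17.92, p_2=9, m=31: x_1* = 0.5·31/17.92 = 0.865, x_2* = 1.7222.

x_1* = 0.865, x_2* = 1.7222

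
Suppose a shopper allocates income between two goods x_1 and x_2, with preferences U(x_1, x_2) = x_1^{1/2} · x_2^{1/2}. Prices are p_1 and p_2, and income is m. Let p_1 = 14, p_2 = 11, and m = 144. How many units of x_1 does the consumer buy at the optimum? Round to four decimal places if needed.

x_1* = 5.1429

Demand: x_1*(p_1,p_2,m) = 0.5·m/p_1 and x_2* = 0.5·m/p_2.
At p_1=14, p_2=11, m=144: x_1* = 0.5·144/14 = 5.1429.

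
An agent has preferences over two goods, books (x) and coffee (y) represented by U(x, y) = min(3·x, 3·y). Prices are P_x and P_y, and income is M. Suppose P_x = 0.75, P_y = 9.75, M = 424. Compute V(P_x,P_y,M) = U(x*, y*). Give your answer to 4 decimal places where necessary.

V = 121.1429

Demand: x*(P_x,P_y,M) = 3·M/(3·P_x + 3·P_y), y* = 3·M/(3·P_x + 3·P_y).
Here 3·0.75 + 3·9.75 = 31.5, giving x* = 40.381 and y* = 40.381.
Utility at the optimum: U(40.381, 40.381) = 121.1429.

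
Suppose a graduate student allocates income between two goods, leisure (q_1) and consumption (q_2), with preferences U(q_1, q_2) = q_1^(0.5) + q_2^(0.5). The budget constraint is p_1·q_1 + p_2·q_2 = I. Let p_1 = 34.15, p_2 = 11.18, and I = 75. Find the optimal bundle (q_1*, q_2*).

MRS = MU_q_1/MU_q_2 = (q_2/q_1)^(0.5). Set equal to p_1/p_2.
Solve for the ratio: q_2/q_1 = [p_1/p_2]^(2).
Substitute q_2 = (q_2/q_1)·q_1 into the budget: q_1* = I/(p_1 + p_2·(q_2/q_1)).
Numerically q_2/q_1 = 9.330347, so q_1* = 75/(34.15 + 11.18·9.330347) = 0.5417 and q_2* = 9.330347·0.5417 = 5.0539.

q_1* = 0.5417, q_2* = 5.0539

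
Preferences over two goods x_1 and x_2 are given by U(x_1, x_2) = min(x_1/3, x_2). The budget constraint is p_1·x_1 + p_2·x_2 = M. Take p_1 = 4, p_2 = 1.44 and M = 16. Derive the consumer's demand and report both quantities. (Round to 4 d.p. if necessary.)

x_1* = 3.5714, x_2* = 1.1905

Demand: x_1*(p_1,p_2,M) = 3·M/(3·p_1 + p_2), x_2* = M/(3·p_1 + p_2).
Here 3·4 + 1.44 = 13.44, giving x_1* = 3.5714 and x_2* = 1.1905.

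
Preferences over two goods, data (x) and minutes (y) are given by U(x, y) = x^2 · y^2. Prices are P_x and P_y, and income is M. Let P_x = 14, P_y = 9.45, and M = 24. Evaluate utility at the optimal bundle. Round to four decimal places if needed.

V = 1.1847

MU_x/MU_y = (2·y)/(2·x); tangency sets this equal to P_x/P_y.
Rearranging, P_y·y = P_x·x. Substituting into the budget gives P_x·x·(1 + 1) = M.
Demand: x*(P_x,P_y,M) = 0.5·M/P_x and y* = 0.5·M/P_y.
At P_x=14, P_y=9.45, M=24: x* = 0.5·24/14 = 0.8571, y* = 1.2698.
Utility at the optimum: U(0.8571, 1.2698) = 1.1847.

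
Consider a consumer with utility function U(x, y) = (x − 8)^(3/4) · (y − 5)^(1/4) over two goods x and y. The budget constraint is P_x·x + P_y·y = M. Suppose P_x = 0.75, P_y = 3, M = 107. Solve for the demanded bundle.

Substituting into the budget: x* = 8 + 0.75·(M − 8·P_x − 5·P_y)/P_x, and y* = 5 + 0.25·(…)/P_y.
Discretionary income = 107 − 8·0.75 − 5·3 = 86; x* = 8 + 0.75·86/0.75 = 94; y* = 5 + 0.25·86/3 = 12.1667.

x* = 94, y* = 12.1667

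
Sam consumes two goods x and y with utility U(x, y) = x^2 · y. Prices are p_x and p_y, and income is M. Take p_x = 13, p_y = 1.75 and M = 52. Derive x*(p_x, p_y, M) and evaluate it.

MU_x/MU_y = (2·y)/(x); tangency sets this equal to p_x/p_y.
So 2·p_y·y = p_x·x; combined with the budget, a share 2/3 of income goes to x.
Demand: x*(p_x,p_y,M) = 2/3·M/p_x and y* = 1/3·M/p_y.
At p_x=13, p_y=1.75, M=52: x* = 2/3·52/13 = 2.6667.

x* = 2.6667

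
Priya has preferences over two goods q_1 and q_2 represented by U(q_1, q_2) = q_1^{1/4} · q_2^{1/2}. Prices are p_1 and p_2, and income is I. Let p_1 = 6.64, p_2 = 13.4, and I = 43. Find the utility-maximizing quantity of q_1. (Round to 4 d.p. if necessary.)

q_1* = 2.1586

The MRS is (1/2)·q_2/q_1. Set MRS = p_1/p_2.
So 0.25·p_2·q_2 = 0.5·p_1·q_1; combined with the budget, a share 1/3 of income goes to q_1.
Demand: q_1*(p_1,p_2,I) = 1/3·I/p_1 and q_2* = 2/3·I/p_2.
At p_1=6.64, p_2=13.4, I=43: q_1* = 1/3·43/6.64 = 2.1586.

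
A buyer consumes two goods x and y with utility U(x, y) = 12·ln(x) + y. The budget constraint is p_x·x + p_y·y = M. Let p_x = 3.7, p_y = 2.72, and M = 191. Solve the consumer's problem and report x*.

Set MRS = p_x/p_y: (12/x)/1 = p_x/p_y.
So x*(p_x,p_y) = 12·p_y/p_x, independent of income; and y* = (M − 12·p_y)/p_y.
At the given prices: x* = 12·2.72/3.7 = 8.8216.

x* = 8.8216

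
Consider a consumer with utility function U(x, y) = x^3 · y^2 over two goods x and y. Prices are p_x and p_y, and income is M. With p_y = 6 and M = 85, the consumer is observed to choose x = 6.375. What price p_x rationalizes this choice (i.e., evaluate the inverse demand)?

p_x = 8

The MRS is (3/2)·y/x. Set MRS = p_x/p_y.
Rearranging, p_y·y = (2/3)·p_x·x. Substituting into the budget gives p_x·x·(1 + (2/3)) = M.
Demand: x*(p_x,p_y,M) = 0.6·M/p_x and y* = 0.4·M/p_y.
Set x* = 6.375 in the demand function and solve for p_x: p_x = 8.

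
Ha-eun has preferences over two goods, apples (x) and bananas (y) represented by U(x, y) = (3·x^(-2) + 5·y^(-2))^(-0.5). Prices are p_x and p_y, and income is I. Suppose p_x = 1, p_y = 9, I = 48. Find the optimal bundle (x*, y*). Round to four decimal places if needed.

MRS = MU_x/MU_y = (3/5)·(y/x)^(3). Set equal to p_x/p_y.
Hence y/x = ((5/3)·p_x/p_y)^(1/(3)), i.e. raised to the 1/3 power.
With the ratio pinned down, the budget gives x* = I/(p_x + p_y·(y/x)) and y* = (y/x)·x*.
Numerically y/x = 0.569992, so x* = 48/(1 + 9·0.569992) = 7.8304 and y* = 0.569992·7.8304 = 4.4633.

x* = 7.8304, y* = 4.4633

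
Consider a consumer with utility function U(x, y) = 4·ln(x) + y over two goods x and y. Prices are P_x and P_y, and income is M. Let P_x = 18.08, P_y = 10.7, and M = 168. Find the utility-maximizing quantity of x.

Set MRS = P_x/P_y: (4/x)/1 = P_x/P_y.
So x*(P_x,P_y) = 4·P_y/P_x, independent of income; and y* = (M − 4·P_y)/P_y.
At the given prices: x* = 4·10.7/18.08 = 2.3673.

x* = 2.3673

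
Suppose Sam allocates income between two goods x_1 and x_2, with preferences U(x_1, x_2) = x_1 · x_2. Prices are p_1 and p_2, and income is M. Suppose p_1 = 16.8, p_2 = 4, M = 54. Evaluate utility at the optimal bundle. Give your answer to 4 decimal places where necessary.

Demand: x_1*(p_1,p_2,M) = 0.5·M/p_1 and x_2* = 0.5·M/p_2.
At p_1=16.8, p_2=4, M=54: x_1* = 0.5·54/16.8 = 1.6071, x_2* = 6.75.
Utility at the optimum: U(1.6071, 6.75) = 10.8482.

V = 10.8482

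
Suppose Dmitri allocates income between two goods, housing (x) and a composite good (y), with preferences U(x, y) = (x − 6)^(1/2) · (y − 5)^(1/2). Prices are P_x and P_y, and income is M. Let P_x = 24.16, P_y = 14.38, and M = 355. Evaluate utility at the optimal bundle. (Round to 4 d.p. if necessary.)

Let x' = x−6, y' = y−5. MRS = y'/x' = P_x/P_y.
Substituting into the budget: x* = 6 + 0.5·(M − 6·P_x − 5·P_y)/P_x, and y* = 5 + 0.5·(…)/P_y.
Discretionary income = 355 − 6·24.16 − 5·14.38 = 138.14; x* = 6 + 0.5·138.14/24.16 = 8.8589; y* = 5 + 0.5·138.14/14.38 = 9.8032.
Utility at the optimum: U(8.8589, 9.8032) = 3.7056.

V = 3.7056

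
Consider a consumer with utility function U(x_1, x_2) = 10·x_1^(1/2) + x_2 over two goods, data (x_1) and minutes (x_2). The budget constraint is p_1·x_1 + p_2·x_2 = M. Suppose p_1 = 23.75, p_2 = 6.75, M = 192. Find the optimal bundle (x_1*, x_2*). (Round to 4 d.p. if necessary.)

Utility is quasi-linear in x_2; the FOC for x_1 is 5/√x_1 = p_1/p_2.
Solve: √x_1 = 5·p_2/p_1, so x_1*(p_1,p_2) = (5·p_2/p_1)², and x_2* = (M − p_1·x_1*)/p_2.
Plugging in: x_1* = (5·6.75/23.75)² = 2.0194, x_2* = 21.3392.

x_1* = 2.0194, x_2* = 21.3392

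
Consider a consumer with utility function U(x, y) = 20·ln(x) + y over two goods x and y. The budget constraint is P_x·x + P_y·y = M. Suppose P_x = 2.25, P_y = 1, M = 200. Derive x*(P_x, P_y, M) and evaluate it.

Set MRS = P_x/P_y: (20/x)/1 = P_x/P_y.
So x*(P_x,P_y) = 20·P_y/P_x, independent of income; and y* = (M − 20·P_y)/P_y.
At the given prices: x* = 20·1/2.25 = 8.8889.

x* = 8.8889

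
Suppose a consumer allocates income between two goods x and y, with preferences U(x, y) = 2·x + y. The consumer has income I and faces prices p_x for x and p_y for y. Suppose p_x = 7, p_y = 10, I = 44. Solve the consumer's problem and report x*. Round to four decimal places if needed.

x* = 6.2857

Linear utility — the consumer picks whichever good has higher MU/price: 2/7 = 0.2857 vs 1/10 = 0.1.
x gives more utility per dollar, so spend all income on x: x* = I/p_x, y* = 0.
Numerically: x* = 6.2857, y* = 0.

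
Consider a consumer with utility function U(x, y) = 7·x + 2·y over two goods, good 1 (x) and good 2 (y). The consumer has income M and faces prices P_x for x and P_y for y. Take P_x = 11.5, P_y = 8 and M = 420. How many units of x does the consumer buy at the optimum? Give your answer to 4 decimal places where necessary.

x* = 36.5217

Perfect substitutes: compare marginal utility per dollar. 7/P_x vs 2/P_y → 0.6087 vs 0.25.
x gives more utility per dollar, so spend all income on x: x* = M/P_x, y* = 0.
Numerically: x* = 36.5217, y* = 0.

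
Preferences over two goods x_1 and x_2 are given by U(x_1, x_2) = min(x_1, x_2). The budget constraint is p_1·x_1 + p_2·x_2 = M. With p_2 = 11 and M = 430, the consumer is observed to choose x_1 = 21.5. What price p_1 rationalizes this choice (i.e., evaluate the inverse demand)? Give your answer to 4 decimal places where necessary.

p_1 = 9

Leontief preferences: the optimum is at the kink where x_1/1 = x_2/1, i.e. x_2 = x_1.
Budget: p_1·x_1 + p_2·x_1 = M, so (p_1 + p_2)·x_1 = M.
Demand: x_1*(p_1,p_2,M) = M/(p_1 + p_2), x_2* = M/(p_1 + p_2).
Set x_1* = 21.5 in the demand function and solve for p_1: p_1 = 9.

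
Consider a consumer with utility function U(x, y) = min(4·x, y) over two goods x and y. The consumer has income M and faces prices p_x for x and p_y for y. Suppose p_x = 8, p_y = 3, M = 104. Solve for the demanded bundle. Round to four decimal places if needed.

With perfect complements, no substitution: consume in ratio x:y = 1:4.
Budget: p_x·x + p_y·4·x = M, so (p_x + 4·p_y)·x = M.
Demand: x*(p_x,p_y,M) = M/(p_x + 4·p_y), y* = 4·M/(p_x + 4·p_y).
Here 8 + 4·3 = 20, giving x* = 5.2 and y* = 20.8.

x* = 5.2, y* = 20.8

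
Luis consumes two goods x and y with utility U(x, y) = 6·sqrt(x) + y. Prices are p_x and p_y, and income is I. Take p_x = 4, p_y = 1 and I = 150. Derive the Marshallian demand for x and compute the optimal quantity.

MU_x = 3/√x, MU_y = 1. Tangency: 3/√x = p_x/p_y.
Thus x* = (3·p_y/p_x)² — independent of I — with the rest of income spent on y.
Plugging in: x* = (3·1/4)² = 0.5625.

x* = 0.5625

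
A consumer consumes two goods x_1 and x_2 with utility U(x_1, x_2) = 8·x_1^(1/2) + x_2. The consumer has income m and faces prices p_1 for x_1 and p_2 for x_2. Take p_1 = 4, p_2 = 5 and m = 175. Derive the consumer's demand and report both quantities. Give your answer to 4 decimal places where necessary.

x_1* = 25, x_2* = 15

Set MRS = p_1/p_2: 4·x_1^(−1/2) = p_1/p_2.
Solve: √x_1 = 4·p_2/p_1, so x_1*(p_1,p_2) = (4·p_2/p_1)², and x_2* = (m − p_1·x_1*)/p_2.
Plugging in: x_1* = (4·5/4)² = 25, x_2* = 15.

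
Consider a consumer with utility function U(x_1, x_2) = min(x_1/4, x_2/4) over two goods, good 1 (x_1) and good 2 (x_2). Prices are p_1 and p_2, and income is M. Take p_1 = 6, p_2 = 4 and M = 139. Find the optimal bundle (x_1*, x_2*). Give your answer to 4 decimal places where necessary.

Leontief preferences: the optimum is at the kink where x_1/4 = x_2/4, i.e. x_2 = x_1.
Budget: p_1·x_1 + p_2·x_1 = M, so (4·p_1 + 4·p_2)·x_1 = 4·M.
Demand: x_1*(p_1,p_2,M) = 4·M/(4·p_1 + 4·p_2), x_2* = 4·M/(4·p_1 + 4·p_2).
Here 4·6 + 4·4 = 40, giving x_1* = 13.9 and x_2* = 13.9.

x_1* = 13.9, x_2* = 13.9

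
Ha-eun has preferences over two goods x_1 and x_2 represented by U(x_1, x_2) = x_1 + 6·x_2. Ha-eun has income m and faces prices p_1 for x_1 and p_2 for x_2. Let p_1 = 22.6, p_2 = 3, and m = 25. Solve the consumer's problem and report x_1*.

Linear utility — the consumer picks whichever good has higher MU/price: 1/22.6 = 0.0442 vs 6/3 = 2.
x_2 gives more utility per dollar, so spend all income on x_2: x_2* = m/p_2, x_1* = 0.
Numerically: x_1* = 0, x_2* = 8.3333.

x_1* = 0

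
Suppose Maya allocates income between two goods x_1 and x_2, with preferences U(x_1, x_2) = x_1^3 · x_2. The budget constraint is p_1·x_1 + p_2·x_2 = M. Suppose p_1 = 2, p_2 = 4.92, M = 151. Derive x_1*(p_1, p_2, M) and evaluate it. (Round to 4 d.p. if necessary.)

x_1* = 56.625

The MRS is 3·x_2/x_1. Set MRS = p_1/p_2.
Rearranging, p_2·x_2 = (1/3)·p_1·x_1. Substituting into the budget gives p_1·x_1·(1 + (1/3)) = M.
Demand: x_1*(p_1,p_2,M) = 0.75·M/p_1 and x_2* = 0.25·M/p_2.
At p_1=2, p_2=4.92, M=151: x_1* = 0.75·151/2 = 56.625.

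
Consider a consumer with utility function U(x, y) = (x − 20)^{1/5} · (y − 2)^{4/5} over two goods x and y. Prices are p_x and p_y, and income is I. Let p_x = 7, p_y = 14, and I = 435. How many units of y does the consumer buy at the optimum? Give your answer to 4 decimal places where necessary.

y* = 17.2571

Let x' = x−20, y' = y−2. MRS = (1/4)·y'/x' = p_x/p_y.
Substituting into the budget: x* = 20 + 0.2·(I − 20·p_x − 2·p_y)/p_x, and y* = 2 + 0.8·(…)/p_y.
Discretionary income = 435 − 20·7 − 2·14 = 267; y* = 2 + 0.8·267/14 = 17.2571.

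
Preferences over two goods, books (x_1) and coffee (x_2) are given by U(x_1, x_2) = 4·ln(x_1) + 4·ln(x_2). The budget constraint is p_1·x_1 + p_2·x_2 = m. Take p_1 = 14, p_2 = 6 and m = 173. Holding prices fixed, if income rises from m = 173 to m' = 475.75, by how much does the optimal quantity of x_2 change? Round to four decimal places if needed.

Δx_2* = 25.2292

The MRS is x_2/x_1. Set MRS = p_1/p_2.
Rearranging, p_2·x_2 = p_1·x_1. Substituting into the budget gives p_1·x_1·(1 + 1) = m.
Demand: x_1*(p_1,p_2,m) = 0.5·m/p_1 and x_2* = 0.5·m/p_2.
At p_1=14, p_2=6, m=173: x_2* = 0.5·173/6 = 14.4167.
At m' = 475.75: x_2* = 39.6458. Change: 39.6458 − 14.4167 = 25.2292.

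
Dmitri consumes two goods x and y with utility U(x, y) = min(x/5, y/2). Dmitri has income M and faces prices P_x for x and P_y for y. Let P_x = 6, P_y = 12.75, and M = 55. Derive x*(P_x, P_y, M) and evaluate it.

With perfect complements, no substitution: consume in ratio x:y = 5:2.
Budget: P_x·x + P_y·(2/5)·x = M, so (5·P_x + 2·P_y)·x = 5·M.
Demand: x*(P_x,P_y,M) = 5·M/(5·P_x + 2·P_y), y* = 2·M/(5·P_x + 2·P_y).
Here 5·6 + 2·12.75 = 55.5, giving x* = 4.955.

x* = 4.955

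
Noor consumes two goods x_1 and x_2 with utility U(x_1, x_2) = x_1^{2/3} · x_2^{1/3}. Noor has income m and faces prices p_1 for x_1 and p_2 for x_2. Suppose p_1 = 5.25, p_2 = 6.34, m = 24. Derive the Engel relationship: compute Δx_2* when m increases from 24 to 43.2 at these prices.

Δx_2* = 1.0095

MU_x_1/MU_x_2 = (2/3·x_2)/(1/3·x_1); tangency sets this equal to p_1/p_2.
Rearranging, p_2·x_2 = (1/2)·p_1·x_1. Substituting into the budget gives p_1·x_1·(1 + (1/2)) = m.
Demand: x_1*(p_1,p_2,m) = 2/3·m/p_1 and x_2* = 1/3·m/p_2.
At p_1=5.25, p_2=6.34, m=24: x_2* = 1/3·24/6.34 = 1.2618.
At m' = 43.2: x_2* = 2.2713. Change: 2.2713 − 1.2618 = 1.0095.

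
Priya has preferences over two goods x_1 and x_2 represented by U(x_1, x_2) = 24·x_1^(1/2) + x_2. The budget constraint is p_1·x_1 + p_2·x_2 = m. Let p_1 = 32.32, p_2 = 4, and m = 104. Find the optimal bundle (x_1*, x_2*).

x_1* = 2.2057, x_2* = 8.1782

MU_x_1 = 12/√x_1, MU_x_2 = 1. Tangency: 12/√x_1 = p_1/p_2.
Solve: √x_1 = 12·p_2/p_1, so x_1*(p_1,p_2) = (12·p_2/p_1)², and x_2* = (m − p_1·x_1*)/p_2.
Plugging in: x_1* = (12·4/32.32)² = 2.2057, x_2* = 8.1782.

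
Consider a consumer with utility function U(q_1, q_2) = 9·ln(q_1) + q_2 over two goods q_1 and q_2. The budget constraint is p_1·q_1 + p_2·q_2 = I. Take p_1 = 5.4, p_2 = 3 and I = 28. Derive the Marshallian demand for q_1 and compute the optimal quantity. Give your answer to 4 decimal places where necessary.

q_1* = 5

Set MRS = p_1/p_2: (9/q_1)/1 = p_1/p_2.
So q_1*(p_1,p_2) = 9·p_2/p_1, independent of income; and q_2* = (I − 9·p_2)/p_2.
At the given prices: q_1* = 9·3/5.4 = 5.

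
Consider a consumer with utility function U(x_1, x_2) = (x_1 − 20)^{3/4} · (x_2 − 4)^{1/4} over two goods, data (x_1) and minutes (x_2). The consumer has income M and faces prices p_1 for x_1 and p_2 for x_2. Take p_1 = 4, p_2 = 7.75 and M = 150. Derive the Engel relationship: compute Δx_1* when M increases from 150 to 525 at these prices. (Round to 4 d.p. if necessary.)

This is Cobb-Douglas in (x_1−20, x_2−4): tangency gives 0.75·p_2·(x_2−4) = 0.25·p_1·(x_1−20).
After buying the subsistence bundle (20, 4), a share 0.75 of the remaining income goes to x_1: x_1* = 20 + 0.75·(M − 20p_1 − 4p_2)/p_1.
Discretionary income = 150 − 20·4 − 4·7.75 = 39; x_1* = 20 + 0.75·39/4 = 27.3125.
At M' = 525: x_1* = 97.625. Change: 97.625 − 27.3125 = 70.3125.

Δx_1* = 70.3125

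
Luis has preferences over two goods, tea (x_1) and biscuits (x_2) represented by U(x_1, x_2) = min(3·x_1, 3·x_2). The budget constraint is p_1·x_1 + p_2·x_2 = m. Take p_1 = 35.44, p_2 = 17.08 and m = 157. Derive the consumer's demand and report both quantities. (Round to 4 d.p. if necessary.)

x_1* = 2.9893, x_2* = 2.9893

Leontief preferences: the optimum is at the kink where x_1/3 = x_2/3, i.e. x_2 = x_1.
Budget: p_1·x_1 + p_2·x_1 = m, so (3·p_1 + 3·p_2)·x_1 = 3·m.
Demand: x_1*(p_1,p_2,m) = 3·m/(3·p_1 + 3·p_2), x_2* = 3·m/(3·p_1 + 3·p_2).
Here 3·35.44 + 3·17.08 = 157.56, giving x_1* = 2.9893 and x_2* = 2.9893.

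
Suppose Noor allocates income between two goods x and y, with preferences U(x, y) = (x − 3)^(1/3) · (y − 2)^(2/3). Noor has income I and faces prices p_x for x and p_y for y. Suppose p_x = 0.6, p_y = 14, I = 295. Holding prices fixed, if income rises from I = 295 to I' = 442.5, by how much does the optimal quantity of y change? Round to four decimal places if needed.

MRS = (1/2)·(y−2)/(x−3). Tangency with p_x/p_y gives y−2 = 2·(p_x/p_y)·(x−3).
Substituting into the budget: x* = 3 + 1/3·(I − 3·p_x − 2·p_y)/p_x, and y* = 2 + 2/3·(…)/p_y.
Discretionary income = 295 − 3·0.6 − 2·14 = 265.2; y* = 2 + 2/3·265.2/14 = 14.6286.
At I' = 442.5: y* = 21.6524. Change: 21.6524 − 14.6286 = 7.0238.

Δy* = 7.0238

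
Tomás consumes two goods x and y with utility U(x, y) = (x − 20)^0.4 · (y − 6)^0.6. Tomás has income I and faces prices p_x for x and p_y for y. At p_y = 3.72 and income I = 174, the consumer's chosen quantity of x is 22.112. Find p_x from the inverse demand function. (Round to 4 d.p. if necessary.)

p_x = 6

Let x' = x−20, y' = y−6. MRS = (2/3)·y'/x' = p_x/p_y.
Substituting into the budget: x* = 20 + 0.4·(I − 20·p_x − 6·p_y)/p_x, and y* = 6 + 0.6·(…)/p_y.
Set x* = 22.112 in the demand function and solve for p_x: p_x = 6.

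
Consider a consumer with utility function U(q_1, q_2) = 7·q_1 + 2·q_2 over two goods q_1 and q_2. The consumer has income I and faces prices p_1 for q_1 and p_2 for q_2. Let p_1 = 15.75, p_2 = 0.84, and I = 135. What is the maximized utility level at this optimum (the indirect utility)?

V = 321.4286

q_2 gives more utility per dollar, so spend all income on q_2: q_2* = I/p_2, q_1* = 0.
Numerically: q_1* = 0, q_2* = 160.7143.
Utility at the optimum: U(0, 160.7143) = 321.4286.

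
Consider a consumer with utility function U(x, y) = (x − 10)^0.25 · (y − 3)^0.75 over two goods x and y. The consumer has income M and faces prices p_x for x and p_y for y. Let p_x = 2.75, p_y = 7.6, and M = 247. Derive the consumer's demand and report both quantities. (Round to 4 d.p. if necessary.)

x* = 27.8818, y* = 22.4112

MRS = (1/3)·(y−3)/(x−10). Tangency with p_x/p_y gives y−3 = 3·(p_x/p_y)·(x−10).
Substituting into the budget: x* = 10 + 0.25·(M − 10·p_x − 3·p_y)/p_x, and y* = 3 + 0.75·(…)/p_y.
Discretionary income = 247 − 10·2.75 − 3·7.6 = 196.7; x* = 10 + 0.25·196.7/2.75 = 27.8818; y* = 3 + 0.75·196.7/7.6 = 22.4112.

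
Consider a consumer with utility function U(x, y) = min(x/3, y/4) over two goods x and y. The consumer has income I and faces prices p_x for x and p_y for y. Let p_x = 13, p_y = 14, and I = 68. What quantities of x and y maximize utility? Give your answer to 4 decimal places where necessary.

x* = 2.1474, y* = 2.8632

Leontief preferences: the optimum is at the kink where x/3 = y/4, i.e. y = (4/3)·x.
Budget: p_x·x + p_y·(4/3)·x = I, so (3·p_x + 4·p_y)·x = 3·I.
Demand: x*(p_x,p_y,I) = 3·I/(3·p_x + 4·p_y), y* = 4·I/(3·p_x + 4·p_y).
Here 3·13 + 4·14 = 95, giving x* = 2.1474 and y* = 2.8632.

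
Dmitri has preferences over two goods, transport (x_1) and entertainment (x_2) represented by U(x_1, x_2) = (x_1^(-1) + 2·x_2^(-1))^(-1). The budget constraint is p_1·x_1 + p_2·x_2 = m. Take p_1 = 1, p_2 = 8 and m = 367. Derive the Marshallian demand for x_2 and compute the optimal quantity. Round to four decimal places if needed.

x_2* = 36.7

From the CES first-order condition, (1/2)·(x_2/x_1)^(2) = p_1/p_2.
Solve for the ratio: x_2/x_1 = [2·p_1/p_2]^(0.5).
With the ratio pinned down, the budget gives x_1* = m/(p_1 + p_2·(x_2/x_1)) and x_2* = (x_2/x_1)·x_1*.
Numerically x_2/x_1 = 0.5, so x_1* = 367/(1 + 8·0.5) = 73.4 and x_2* = 0.5·73.4 = 36.7.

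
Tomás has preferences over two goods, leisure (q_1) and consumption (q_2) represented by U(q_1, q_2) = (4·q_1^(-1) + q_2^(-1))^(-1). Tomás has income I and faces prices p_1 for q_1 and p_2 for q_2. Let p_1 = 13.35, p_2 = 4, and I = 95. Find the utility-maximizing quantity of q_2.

q_2* = 5.1034

MRS = MU_q_1/MU_q_2 = 4·(q_2/q_1)^(2). Set equal to p_1/p_2.
Hence q_2/q_1 = ((1/4)·p_1/p_2)^(1/(2)), i.e. raised to the 0.5 power.
With the ratio pinned down, the budget gives q_1* = I/(p_1 + p_2·(q_2/q_1)) and q_2* = (q_2/q_1)·q_1*.
Numerically q_2/q_1 = 0.913441, so q_1* = 95/(13.35 + 4·0.913441) = 5.587 and q_2* = 0.913441·5.587 = 5.1034.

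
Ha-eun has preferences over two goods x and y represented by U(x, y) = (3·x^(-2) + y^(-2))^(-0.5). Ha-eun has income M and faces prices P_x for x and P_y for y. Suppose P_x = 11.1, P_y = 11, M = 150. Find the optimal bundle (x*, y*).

MRS = MU_x/MU_y = 3·(y/x)^(3). Set equal to P_x/P_y.
Hence y/x = ((1/3)·P_x/P_y)^(1/(3)), i.e. raised to the 1/3 power.
With the ratio pinned down, the budget gives x* = M/(P_x + P_y·(y/x)) and y* = (y/x)·x*.
Numerically y/x = 0.695456, so x* = 150/(11.1 + 11·0.695456) = 8 and y* = 0.695456·8 = 5.5636.

x* = 8, y* = 5.5636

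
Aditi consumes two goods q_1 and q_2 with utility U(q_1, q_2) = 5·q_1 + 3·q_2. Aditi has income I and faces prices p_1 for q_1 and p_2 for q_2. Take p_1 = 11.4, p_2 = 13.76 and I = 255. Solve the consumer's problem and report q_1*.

Linear utility — the consumer picks whichever good has higher MU/price: 5/11.4 = 0.4386 vs 3/13.76 = 0.218.
q_1 gives more utility per dollar, so spend all income on q_1: q_1* = I/p_1, q_2* = 0.
Numerically: q_1* = 22.3684, q_2* = 0.

q_1* = 22.3684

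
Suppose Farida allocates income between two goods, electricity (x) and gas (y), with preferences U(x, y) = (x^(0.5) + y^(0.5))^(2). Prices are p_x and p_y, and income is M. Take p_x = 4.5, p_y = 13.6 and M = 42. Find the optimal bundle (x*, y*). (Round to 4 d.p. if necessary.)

MU_x ∝ x^(-0.5), MU_y ∝ y^(-0.5), so MRS = (y/x)^(0.5) = p_x/p_y.
Solve for the ratio: y/x = [p_x/p_y]^(2).
With the ratio pinned down, the budget gives x* = M/(p_x + p_y·(y/x)) and y* = (y/x)·x*.
Numerically y/x = 0.109483, so x* = 42/(4.5 + 13.6·0.109483) = 7.0129 and y* = 0.109483·7.0129 = 0.7678.

x* = 7.0129, y* = 0.7678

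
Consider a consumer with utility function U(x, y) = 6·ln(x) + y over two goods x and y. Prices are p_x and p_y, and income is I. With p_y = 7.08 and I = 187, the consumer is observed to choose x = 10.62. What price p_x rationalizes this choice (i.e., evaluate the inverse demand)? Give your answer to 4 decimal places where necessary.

p_x = 4

Set MRS = p_x/p_y: (6/x)/1 = p_x/p_y.
So x*(p_x,p_y) = 6·p_y/p_x, independent of income; and y* = (I − 6·p_y)/p_y.
Set x* = 10.62 in the demand function and solve for p_x: p_x = 4.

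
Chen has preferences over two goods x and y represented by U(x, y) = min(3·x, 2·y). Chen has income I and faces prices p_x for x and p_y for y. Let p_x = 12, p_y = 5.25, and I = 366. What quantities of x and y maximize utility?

Leontief preferences: the optimum is at the kink where x/2 = y/3, i.e. y = (3/2)·x.
Budget: p_x·x + p_y·(3/2)·x = I, so (2·p_x + 3·p_y)·x = 2·I.
Demand: x*(p_x,p_y,I) = 2·I/(2·p_x + 3·p_y), y* = 3·I/(2·p_x + 3·p_y).
Here 2·12 + 3·5.25 = 39.75, giving x* = 18.4151 and y* = 27.6226.

x* = 18.4151, y* = 27.6226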